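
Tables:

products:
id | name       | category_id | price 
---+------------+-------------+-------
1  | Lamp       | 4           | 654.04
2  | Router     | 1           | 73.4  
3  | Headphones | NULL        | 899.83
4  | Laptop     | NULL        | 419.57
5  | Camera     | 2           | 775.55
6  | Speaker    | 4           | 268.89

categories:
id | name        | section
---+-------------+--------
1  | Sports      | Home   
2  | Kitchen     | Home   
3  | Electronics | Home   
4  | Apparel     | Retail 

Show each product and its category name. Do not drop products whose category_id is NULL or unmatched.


LEFT JOIN keeps every row from products (the left table); where category_id has no match in categories, the category columns become NULL. Walk through each product:
  - product 1 (Lamp): category_id=4 -> matches Apparel
  - product 2 (Router): category_id=1 -> matches Sports
  - product 3 (Headphones): category_id=NULL, no match -> kept with NULL
  - product 4 (Laptop): category_id=NULL, no match -> kept with NULL
  - product 5 (Camera): category_id=2 -> matches Kitchen
  - product 6 (Speaker): category_id=4 -> matches Apparel
All 6 rows appear; 2 have NULL category.

SQL:
SELECT a.name, b.name AS category
FROM products a
LEFT JOIN categories b ON a.category_id = b.id

Result:
name       | category
-----------+---------
Lamp       | Apparel 
Router     | Sports  
Headphones | NULL    
Laptop     | NULL    
Camera     | Kitchen 
Speaker    | Apparel 


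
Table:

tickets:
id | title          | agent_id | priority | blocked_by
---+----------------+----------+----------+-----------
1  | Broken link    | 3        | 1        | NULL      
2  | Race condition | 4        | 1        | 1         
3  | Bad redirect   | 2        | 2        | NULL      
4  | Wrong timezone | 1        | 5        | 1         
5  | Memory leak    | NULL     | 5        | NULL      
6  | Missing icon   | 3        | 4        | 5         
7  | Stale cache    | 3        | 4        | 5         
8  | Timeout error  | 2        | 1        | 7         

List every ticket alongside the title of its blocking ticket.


This is a self-join: tickets is joined to a second copy of itself, matching each row's blocked_by to another row's id. Use LEFT JOIN so rows with blocked_by=NULL are kept.
  - ticket 1 (Broken link): blocked_by=NULL -> NULL
  - ticket 2 (Race condition): blocked_by=1 -> Broken link
  - ticket 3 (Bad redirect): blocked_by=NULL -> NULL
  - ticket 4 (Wrong timezone): blocked_by=1 -> Broken link
  - ticket 5 (Memory leak): blocked_by=NULL -> NULL
  - ticket 6 (Missing icon): blocked_by=5 -> Memory leak
  - ticket 7 (Stale cache): blocked_by=5 -> Memory leak
  - ticket 8 (Timeout error): blocked_by=7 -> Stale cache

SQL:
SELECT a.title AS item, b.title AS blocked_by
FROM tickets a
LEFT JOIN tickets b ON a.blocked_by = b.id

Result:
item           | blocked_by 
---------------+------------
Broken link    | NULL       
Race condition | Broken link
Bad redirect   | NULL       
Wrong timezone | Broken link
Memory leak    | NULL       
Missing icon   | Memory leak
Stale cache    | Memory leak
Timeout error  | Stale cache


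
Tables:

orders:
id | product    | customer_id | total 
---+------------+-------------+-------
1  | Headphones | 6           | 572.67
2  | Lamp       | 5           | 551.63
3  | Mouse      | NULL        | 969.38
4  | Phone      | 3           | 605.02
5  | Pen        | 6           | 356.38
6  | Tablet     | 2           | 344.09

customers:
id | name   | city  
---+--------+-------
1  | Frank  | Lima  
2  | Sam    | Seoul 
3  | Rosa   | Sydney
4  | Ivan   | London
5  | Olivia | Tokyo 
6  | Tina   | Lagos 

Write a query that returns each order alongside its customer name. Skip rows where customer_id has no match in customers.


INNER JOIN keeps only orders rows whose customer_id matches an id in customers. Walk through each order:
  - order 1 (Headphones): customer_id=6 -> matches Tina
  - order 2 (Lamp): customer_id=5 -> matches Olivia
  - order 3 (Mouse): customer_id=NULL, no match -> dropped
  - order 4 (Phone): customer_id=3 -> matches Rosa
  - order 5 (Pen): customer_id=6 -> matches Tina
  - order 6 (Tablet): customer_id=2 -> matches Sam
So 1 of 6 rows is dropped.

SQL:
SELECT a.product, b.name AS customer
FROM orders a
INNER JOIN customers b ON a.customer_id = b.id

Result:
product    | customer
-----------+---------
Headphones | Tina    
Lamp       | Olivia  
Phone      | Rosa    
Pen        | Tina    
Tablet     | Sam     


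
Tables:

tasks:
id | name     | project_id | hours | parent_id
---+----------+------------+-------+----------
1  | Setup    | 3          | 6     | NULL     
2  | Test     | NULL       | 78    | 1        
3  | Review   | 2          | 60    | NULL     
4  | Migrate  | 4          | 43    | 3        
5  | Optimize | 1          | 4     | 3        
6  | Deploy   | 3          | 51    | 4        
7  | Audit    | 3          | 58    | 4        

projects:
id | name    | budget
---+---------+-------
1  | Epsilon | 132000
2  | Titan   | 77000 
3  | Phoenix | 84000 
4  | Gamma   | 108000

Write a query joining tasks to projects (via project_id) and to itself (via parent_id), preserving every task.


Two LEFT JOINs from the same base table tasks: one to projects via project_id, one to tasks itself via parent_id. Both are LEFT so every task is preserved.
Match against projects:
  - task 1 (Setup): project_id=3 -> matches Phoenix
  - task 2 (Test): project_id=NULL, no match -> kept with NULL
  - task 3 (Review): project_id=2 -> matches Titan
  - task 4 (Migrate): project_id=4 -> matches Gamma
  - task 5 (Optimize): project_id=1 -> matches Epsilon
  - task 6 (Deploy): project_id=3 -> matches Phoenix
  - task 7 (Audit): project_id=3 -> matches Phoenix
Match against tasks (self):
  - task 1 (Setup): parent_id=NULL -> NULL
  - task 2 (Test): parent_id=1 -> Setup
  - task 3 (Review): parent_id=NULL -> NULL
  - task 4 (Migrate): parent_id=3 -> Review
  - task 5 (Optimize): parent_id=3 -> Review
  - task 6 (Deploy): parent_id=4 -> Migrate
  - task 7 (Audit): parent_id=4 -> Migrate

SQL:
SELECT a.name, b.name AS project, c.name AS parent
FROM tasks a
LEFT JOIN projects b ON a.project_id = b.id
LEFT JOIN tasks c ON a.parent_id = c.id

Result:
name     | project | parent 
---------+---------+--------
Setup    | Phoenix | NULL   
Test     | NULL    | Setup  
Review   | Titan   | NULL   
Migrate  | Gamma   | Review 
Optimize | Epsilon | Review 
Deploy   | Phoenix | Migrate
Audit    | Phoenix | Migrate


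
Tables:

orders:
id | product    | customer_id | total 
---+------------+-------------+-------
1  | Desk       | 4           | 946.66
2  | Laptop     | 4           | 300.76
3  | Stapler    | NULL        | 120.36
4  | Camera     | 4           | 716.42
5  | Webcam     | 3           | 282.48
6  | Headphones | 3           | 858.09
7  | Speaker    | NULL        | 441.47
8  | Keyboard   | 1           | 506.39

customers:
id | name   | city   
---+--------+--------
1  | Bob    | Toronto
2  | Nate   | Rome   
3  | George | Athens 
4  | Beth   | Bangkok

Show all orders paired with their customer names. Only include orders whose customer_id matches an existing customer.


INNER JOIN keeps only orders rows whose customer_id matches an id in customers. Walk through each order:
  - order 1 (Desk): customer_id=4 -> matches Beth
  - order 2 (Laptop): customer_id=4 -> matches Beth
  - order 3 (Stapler): customer_id=NULL, no match -> dropped
  - order 4 (Camera): customer_id=4 -> matches Beth
  - order 5 (Webcam): customer_id=3 -> matches George
  - order 6 (Headphones): customer_id=3 -> matches George
  - order 7 (Speaker): customer_id=NULL, no match -> dropped
  - order 8 (Keyboard): customer_id=1 -> matches Bob
So 2 of 8 rows are dropped.

SQL:
SELECT a.product, b.name AS customer
FROM orders a
INNER JOIN customers b ON a.customer_id = b.id

Result:
product    | customer
-----------+---------
Desk       | Beth    
Laptop     | Beth    
Camera     | Beth    
Webcam     | George  
Headphones | George  
Keyboard   | Bob     


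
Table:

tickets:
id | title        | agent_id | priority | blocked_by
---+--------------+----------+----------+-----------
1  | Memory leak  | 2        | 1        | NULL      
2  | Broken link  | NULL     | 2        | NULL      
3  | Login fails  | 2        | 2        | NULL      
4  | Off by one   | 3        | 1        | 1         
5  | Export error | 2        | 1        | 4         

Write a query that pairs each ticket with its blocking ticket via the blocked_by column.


This is a self-join: tickets is joined to a second copy of itself, matching each row's blocked_by to another row's id. Use LEFT JOIN so rows with blocked_by=NULL are kept.
  - ticket 1 (Memory leak): blocked_by=NULL -> NULL
  - ticket 2 (Broken link): blocked_by=NULL -> NULL
  - ticket 3 (Login fails): blocked_by=NULL -> NULL
  - ticket 4 (Off by one): blocked_by=1 -> Memory leak
  - ticket 5 (Export error): blocked_by=4 -> Off by one

SQL:
SELECT a.title AS item, b.title AS blocked_by
FROM tickets a
LEFT JOIN tickets b ON a.blocked_by = b.id

Result:
item         | blocked_by 
-------------+------------
Memory leak  | NULL       
Broken link  | NULL       
Login fails  | NULL       
Off by one   | Memory leak
Export error | Off by one 


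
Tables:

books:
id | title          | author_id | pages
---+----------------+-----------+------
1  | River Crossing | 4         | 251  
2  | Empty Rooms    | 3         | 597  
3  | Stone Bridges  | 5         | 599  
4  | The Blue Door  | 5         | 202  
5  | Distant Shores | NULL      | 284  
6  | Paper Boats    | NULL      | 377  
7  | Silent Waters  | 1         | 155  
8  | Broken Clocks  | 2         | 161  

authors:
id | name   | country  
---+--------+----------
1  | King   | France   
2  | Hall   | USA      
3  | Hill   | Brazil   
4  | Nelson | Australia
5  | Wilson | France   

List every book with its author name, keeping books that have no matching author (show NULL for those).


LEFT JOIN keeps every row from books (the left table); where author_id has no match in authors, the author columns become NULL. Walk through each book:
  - book 1 (River Crossing): author_id=4 -> matches Nelson
  - book 2 (Empty Rooms): author_id=3 -> matches Hill
  - book 3 (Stone Bridges): author_id=5 -> matches Wilson
  - book 4 (The Blue Door): author_id=5 -> matches Wilson
  - book 5 (Distant Shores): author_id=NULL, no match -> kept with NULL
  - book 6 (Paper Boats): author_id=NULL, no match -> kept with NULL
  - book 7 (Silent Waters): author_id=1 -> matches King
  - book 8 (Broken Clocks): author_id=2 -> matches Hall
All 8 rows appear; 2 have NULL author.

SQL:
SELECT a.title, b.name AS author
FROM books a
LEFT JOIN authors b ON a.author_id = b.id

Result:
title          | author
---------------+-------
River Crossing | Nelson
Empty Rooms    | Hill  
Stone Bridges  | Wilson
The Blue Door  | Wilson
Distant Shores | NULL  
Paper Boats    | NULL  
Silent Waters  | King  
Broken Clocks  | Hall  


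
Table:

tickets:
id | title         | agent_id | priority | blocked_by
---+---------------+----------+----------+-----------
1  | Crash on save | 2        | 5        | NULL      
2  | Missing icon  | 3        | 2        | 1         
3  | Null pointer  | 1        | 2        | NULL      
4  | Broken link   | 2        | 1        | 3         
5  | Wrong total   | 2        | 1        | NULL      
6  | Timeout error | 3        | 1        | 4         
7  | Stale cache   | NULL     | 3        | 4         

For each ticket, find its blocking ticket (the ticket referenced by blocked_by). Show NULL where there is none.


This is a self-join: tickets is joined to a second copy of itself, matching each row's blocked_by to another row's id. Use LEFT JOIN so rows with blocked_by=NULL are kept.
  - ticket 1 (Crash on save): blocked_by=NULL -> NULL
  - ticket 2 (Missing icon): blocked_by=1 -> Crash on save
  - ticket 3 (Null pointer): blocked_by=NULL -> NULL
  - ticket 4 (Broken link): blocked_by=3 -> Null pointer
  - ticket 5 (Wrong total): blocked_by=NULL -> NULL
  - ticket 6 (Timeout error): blocked_by=4 -> Broken link
  - ticket 7 (Stale cache): blocked_by=4 -> Broken link

SQL:
SELECT a.title AS item, b.title AS blocked_by
FROM tickets a
LEFT JOIN tickets b ON a.blocked_by = b.id

Result:
item          | blocked_by   
--------------+--------------
Crash on save | NULL         
Missing icon  | Crash on save
Null pointer  | NULL         
Broken link   | Null pointer 
Wrong total   | NULL         
Timeout error | Broken link  
Stale cache   | Broken link  


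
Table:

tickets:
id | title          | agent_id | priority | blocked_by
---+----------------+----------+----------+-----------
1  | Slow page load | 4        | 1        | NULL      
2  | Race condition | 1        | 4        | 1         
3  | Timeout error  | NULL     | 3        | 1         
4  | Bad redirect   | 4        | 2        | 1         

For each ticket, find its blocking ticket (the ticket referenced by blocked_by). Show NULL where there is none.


This is a self-join: tickets is joined to a second copy of itself, matching each row's blocked_by to another row's id. Use LEFT JOIN so rows with blocked_by=NULL are kept.
  - ticket 1 (Slow page load): blocked_by=NULL -> NULL
  - ticket 2 (Race condition): blocked_by=1 -> Slow page load
  - ticket 3 (Timeout error): blocked_by=1 -> Slow page load
  - ticket 4 (Bad redirect): blocked_by=1 -> Slow page load

SQL:
SELECT a.title AS item, b.title AS blocked_by
FROM tickets a
LEFT JOIN tickets b ON a.blocked_by = b.id

Result:
item           | blocked_by    
---------------+---------------
Slow page load | NULL          
Race condition | Slow page load
Timeout error  | Slow page load
Bad redirect   | Slow page load


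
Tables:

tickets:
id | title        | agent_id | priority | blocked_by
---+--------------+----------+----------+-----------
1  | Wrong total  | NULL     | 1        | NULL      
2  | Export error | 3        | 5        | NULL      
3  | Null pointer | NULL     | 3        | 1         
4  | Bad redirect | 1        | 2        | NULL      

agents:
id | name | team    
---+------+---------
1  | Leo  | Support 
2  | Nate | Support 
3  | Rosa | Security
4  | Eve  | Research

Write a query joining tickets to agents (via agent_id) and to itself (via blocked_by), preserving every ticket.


Two LEFT JOINs from the same base table tickets: one to agents via agent_id, one to tickets itself via blocked_by. Both are LEFT so every ticket is preserved.
Match against agents:
  - ticket 1 (Wrong total): agent_id=NULL, no match -> kept with NULL
  - ticket 2 (Export error): agent_id=3 -> matches Rosa
  - ticket 3 (Null pointer): agent_id=NULL, no match -> kept with NULL
  - ticket 4 (Bad redirect): agent_id=1 -> matches Leo
Match against tickets (self):
  - ticket 1 (Wrong total): blocked_by=NULL -> NULL
  - ticket 2 (Export error): blocked_by=NULL -> NULL
  - ticket 3 (Null pointer): blocked_by=1 -> Wrong total
  - ticket 4 (Bad redirect): blocked_by=NULL -> NULL

SQL:
SELECT a.title, b.name AS agent, c.title AS blocked_by
FROM tickets a
LEFT JOIN agents b ON a.agent_id = b.id
LEFT JOIN tickets c ON a.blocked_by = c.id

Result:
title        | agent | blocked_by 
-------------+-------+------------
Wrong total  | NULL  | NULL       
Export error | Rosa  | NULL       
Null pointer | NULL  | Wrong total
Bad redirect | Leo   | NULL       


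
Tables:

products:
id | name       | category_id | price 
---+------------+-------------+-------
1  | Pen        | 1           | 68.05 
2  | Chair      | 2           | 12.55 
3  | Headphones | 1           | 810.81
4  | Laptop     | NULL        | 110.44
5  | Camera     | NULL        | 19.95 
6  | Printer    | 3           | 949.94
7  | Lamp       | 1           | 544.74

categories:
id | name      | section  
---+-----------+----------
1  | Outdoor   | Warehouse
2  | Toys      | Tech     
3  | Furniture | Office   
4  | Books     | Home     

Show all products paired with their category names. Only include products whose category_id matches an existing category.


INNER JOIN keeps only products rows whose category_id matches an id in categories. Walk through each product:
  - product 1 (Pen): category_id=1 -> matches Outdoor
  - product 2 (Chair): category_id=2 -> matches Toys
  - product 3 (Headphones): category_id=1 -> matches Outdoor
  - product 4 (Laptop): category_id=NULL, no match -> dropped
  - product 5 (Camera): category_id=NULL, no match -> dropped
  - product 6 (Printer): category_id=3 -> matches Furniture
  - product 7 (Lamp): category_id=1 -> matches Outdoor
So 2 of 7 rows are dropped.

SQL:
SELECT a.name, b.name AS category
FROM products a
INNER JOIN categories b ON a.category_id = b.id

Result:
name       | category 
-----------+----------
Pen        | Outdoor  
Chair      | Toys     
Headphones | Outdoor  
Printer    | Furniture
Lamp       | Outdoor  


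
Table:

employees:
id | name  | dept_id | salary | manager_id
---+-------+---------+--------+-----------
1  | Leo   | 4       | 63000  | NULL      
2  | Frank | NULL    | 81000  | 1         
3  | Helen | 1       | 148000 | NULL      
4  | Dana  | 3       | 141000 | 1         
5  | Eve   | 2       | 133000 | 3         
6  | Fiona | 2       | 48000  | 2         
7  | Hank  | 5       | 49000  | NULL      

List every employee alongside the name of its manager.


This is a self-join: employees is joined to a second copy of itself, matching each row's manager_id to another row's id. Use LEFT JOIN so rows with manager_id=NULL are kept.
  - employee 1 (Leo): manager_id=NULL -> NULL
  - employee 2 (Frank): manager_id=1 -> Leo
  - employee 3 (Helen): manager_id=NULL -> NULL
  - employee 4 (Dana): manager_id=1 -> Leo
  - employee 5 (Eve): manager_id=3 -> Helen
  - employee 6 (Fiona): manager_id=2 -> Frank
  - employee 7 (Hank): manager_id=NULL -> NULL

SQL:
SELECT a.name AS item, b.name AS manager
FROM employees a
LEFT JOIN employees b ON a.manager_id = b.id

Result:
item  | manager
------+--------
Leo   | NULL   
Frank | Leo    
Helen | NULL   
Dana  | Leo    
Eve   | Helen  
Fiona | Frank  
Hank  | NULL   


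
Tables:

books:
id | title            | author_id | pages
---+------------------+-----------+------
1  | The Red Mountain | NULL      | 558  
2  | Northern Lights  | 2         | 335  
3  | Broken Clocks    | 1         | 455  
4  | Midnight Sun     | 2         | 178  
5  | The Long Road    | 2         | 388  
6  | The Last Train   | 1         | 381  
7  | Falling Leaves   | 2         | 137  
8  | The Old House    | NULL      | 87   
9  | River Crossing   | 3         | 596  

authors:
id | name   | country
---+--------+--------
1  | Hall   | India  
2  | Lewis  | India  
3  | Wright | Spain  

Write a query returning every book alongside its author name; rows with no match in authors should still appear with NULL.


LEFT JOIN keeps every row from books (the left table); where author_id has no match in authors, the author columns become NULL. Walk through each book:
  - book 1 (The Red Mountain): author_id=NULL, no match -> kept with NULL
  - book 2 (Northern Lights): author_id=2 -> matches Lewis
  - book 3 (Broken Clocks): author_id=1 -> matches Hall
  - book 4 (Midnight Sun): author_id=2 -> matches Lewis
  - book 5 (The Long Road): author_id=2 -> matches Lewis
  - book 6 (The Last Train): author_id=1 -> matches Hall
  - book 7 (Falling Leaves): author_id=2 -> matches Lewis
  - book 8 (The Old House): author_id=NULL, no match -> kept with NULL
  - book 9 (River Crossing): author_id=3 -> matches Wright
All 9 rows appear; 2 have NULL author.

SQL:
SELECT a.title, b.name AS author
FROM books a
LEFT JOIN authors b ON a.author_id = b.id

Result:
title            | author
-----------------+-------
The Red Mountain | NULL  
Northern Lights  | Lewis 
Broken Clocks    | Hall  
Midnight Sun     | Lewis 
The Long Road    | Lewis 
The Last Train   | Hall  
Falling Leaves   | Lewis 
The Old House    | NULL  
River Crossing   | Wright


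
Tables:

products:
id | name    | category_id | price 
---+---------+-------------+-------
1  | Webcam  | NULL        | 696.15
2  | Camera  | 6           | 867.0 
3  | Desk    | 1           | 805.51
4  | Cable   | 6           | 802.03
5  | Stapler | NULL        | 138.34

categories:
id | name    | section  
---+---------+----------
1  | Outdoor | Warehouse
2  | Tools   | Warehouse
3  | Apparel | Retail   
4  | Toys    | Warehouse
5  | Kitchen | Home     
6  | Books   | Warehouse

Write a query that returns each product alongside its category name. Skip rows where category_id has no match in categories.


INNER JOIN keeps only products rows whose category_id matches an id in categories. Walk through each product:
  - product 1 (Webcam): category_id=NULL, no match -> dropped
  - product 2 (Camera): category_id=6 -> matches Books
  - product 3 (Desk): category_id=1 -> matches Outdoor
  - product 4 (Cable): category_id=6 -> matches Books
  - product 5 (Stapler): category_id=NULL, no match -> dropped
So 2 of 5 rows are dropped.

SQL:
SELECT a.name, b.name AS category
FROM products a
INNER JOIN categories b ON a.category_id = b.id

Result:
name   | category
-------+---------
Camera | Books   
Desk   | Outdoor 
Cable  | Books   


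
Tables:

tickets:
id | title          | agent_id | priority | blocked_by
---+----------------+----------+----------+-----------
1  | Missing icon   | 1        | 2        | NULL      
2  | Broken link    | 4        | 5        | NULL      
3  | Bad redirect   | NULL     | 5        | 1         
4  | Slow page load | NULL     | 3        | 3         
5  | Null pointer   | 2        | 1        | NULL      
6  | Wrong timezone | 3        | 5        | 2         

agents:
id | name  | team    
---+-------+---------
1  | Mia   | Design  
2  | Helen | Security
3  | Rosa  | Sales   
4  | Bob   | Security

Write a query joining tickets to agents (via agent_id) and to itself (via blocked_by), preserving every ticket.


Two LEFT JOINs from the same base table tickets: one to agents via agent_id, one to tickets itself via blocked_by. Both are LEFT so every ticket is preserved.
Match against agents:
  - ticket 1 (Missing icon): agent_id=1 -> matches Mia
  - ticket 2 (Broken link): agent_id=4 -> matches Bob
  - ticket 3 (Bad redirect): agent_id=NULL, no match -> kept with NULL
  - ticket 4 (Slow page load): agent_id=NULL, no match -> kept with NULL
  - ticket 5 (Null pointer): agent_id=2 -> matches Helen
  - ticket 6 (Wrong timezone): agent_id=3 -> matches Rosa
Match against tickets (self):
  - ticket 1 (Missing icon): blocked_by=NULL -> NULL
  - ticket 2 (Broken link): blocked_by=NULL -> NULL
  - ticket 3 (Bad redirect): blocked_by=1 -> Missing icon
  - ticket 4 (Slow page load): blocked_by=3 -> Bad redirect
  - ticket 5 (Null pointer): blocked_by=NULL -> NULL
  - ticket 6 (Wrong timezone): blocked_by=2 -> Broken link

SQL:
SELECT a.title, b.name AS agent, c.title AS blocked_by
FROM tickets a
LEFT JOIN agents b ON a.agent_id = b.id
LEFT JOIN tickets c ON a.blocked_by = c.id

Result:
title          | agent | blocked_by  
---------------+-------+-------------
Missing icon   | Mia   | NULL        
Broken link    | Bob   | NULL        
Bad redirect   | NULL  | Missing icon
Slow page load | NULL  | Bad redirect
Null pointer   | Helen | NULL        
Wrong timezone | Rosa  | Broken link 


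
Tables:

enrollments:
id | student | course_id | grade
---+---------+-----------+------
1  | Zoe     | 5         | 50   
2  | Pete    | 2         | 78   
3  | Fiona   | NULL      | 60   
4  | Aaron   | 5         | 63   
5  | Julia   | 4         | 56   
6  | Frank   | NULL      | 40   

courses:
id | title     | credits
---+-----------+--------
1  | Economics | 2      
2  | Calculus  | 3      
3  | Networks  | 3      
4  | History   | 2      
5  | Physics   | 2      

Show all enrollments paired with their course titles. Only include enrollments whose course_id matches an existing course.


INNER JOIN keeps only enrollments rows whose course_id matches an id in courses. Walk through each enrollment:
  - enrollment 1 (Zoe): course_id=5 -> matches Physics
  - enrollment 2 (Pete): course_id=2 -> matches Calculus
  - enrollment 3 (Fiona): course_id=NULL, no match -> dropped
  - enrollment 4 (Aaron): course_id=5 -> matches Physics
  - enrollment 5 (Julia): course_id=4 -> matches History
  - enrollment 6 (Frank): course_id=NULL, no match -> dropped
So 2 of 6 rows are dropped.

SQL:
SELECT a.student, b.title AS course
FROM enrollments a
INNER JOIN courses b ON a.course_id = b.id

Result:
student | course  
--------+---------
Zoe     | Physics 
Pete    | Calculus
Aaron   | Physics 
Julia   | History 


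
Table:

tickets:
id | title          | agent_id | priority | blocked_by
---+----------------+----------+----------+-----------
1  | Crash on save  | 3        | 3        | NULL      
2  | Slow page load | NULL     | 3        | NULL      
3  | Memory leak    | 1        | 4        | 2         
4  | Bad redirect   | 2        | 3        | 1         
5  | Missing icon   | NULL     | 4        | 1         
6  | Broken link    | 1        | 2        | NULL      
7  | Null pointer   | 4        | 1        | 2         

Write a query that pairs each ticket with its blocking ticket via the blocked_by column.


This is a self-join: tickets is joined to a second copy of itself, matching each row's blocked_by to another row's id. Use LEFT JOIN so rows with blocked_by=NULL are kept.
  - ticket 1 (Crash on save): blocked_by=NULL -> NULL
  - ticket 2 (Slow page load): blocked_by=NULL -> NULL
  - ticket 3 (Memory leak): blocked_by=2 -> Slow page load
  - ticket 4 (Bad redirect): blocked_by=1 -> Crash on save
  - ticket 5 (Missing icon): blocked_by=1 -> Crash on save
  - ticket 6 (Broken link): blocked_by=NULL -> NULL
  - ticket 7 (Null pointer): blocked_by=2 -> Slow page load

SQL:
SELECT a.title AS item, b.title AS blocked_by
FROM tickets a
LEFT JOIN tickets b ON a.blocked_by = b.id

Result:
item           | blocked_by    
---------------+---------------
Crash on save  | NULL          
Slow page load | NULL          
Memory leak    | Slow page load
Bad redirect   | Crash on save 
Missing icon   | Crash on save 
Broken link    | NULL          
Null pointer   | Slow page load


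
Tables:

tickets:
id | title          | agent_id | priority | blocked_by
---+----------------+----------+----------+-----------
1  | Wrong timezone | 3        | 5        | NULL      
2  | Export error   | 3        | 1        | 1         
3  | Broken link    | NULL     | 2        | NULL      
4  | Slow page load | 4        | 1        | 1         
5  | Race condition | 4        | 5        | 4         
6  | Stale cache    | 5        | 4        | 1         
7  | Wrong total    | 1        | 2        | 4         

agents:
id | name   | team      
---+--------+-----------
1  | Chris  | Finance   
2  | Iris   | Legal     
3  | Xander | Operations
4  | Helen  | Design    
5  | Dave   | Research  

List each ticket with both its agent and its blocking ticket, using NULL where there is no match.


Two LEFT JOINs from the same base table tickets: one to agents via agent_id, one to tickets itself via blocked_by. Both are LEFT so every ticket is preserved.
Match against agents:
  - ticket 1 (Wrong timezone): agent_id=3 -> matches Xander
  - ticket 2 (Export error): agent_id=3 -> matches Xander
  - ticket 3 (Broken link): agent_id=NULL, no match -> kept with NULL
  - ticket 4 (Slow page load): agent_id=4 -> matches Helen
  - ticket 5 (Race condition): agent_id=4 -> matches Helen
  - ticket 6 (Stale cache): agent_id=5 -> matches Dave
  - ticket 7 (Wrong total): agent_id=1 -> matches Chris
Match against tickets (self):
  - ticket 1 (Wrong timezone): blocked_by=NULL -> NULL
  - ticket 2 (Export error): blocked_by=1 -> Wrong timezone
  - ticket 3 (Broken link): blocked_by=NULL -> NULL
  - ticket 4 (Slow page load): blocked_by=1 -> Wrong timezone
  - ticket 5 (Race condition): blocked_by=4 -> Slow page load
  - ticket 6 (Stale cache): blocked_by=1 -> Wrong timezone
  - ticket 7 (Wrong total): blocked_by=4 -> Slow page load

SQL:
SELECT a.title, b.name AS agent, c.title AS blocked_by
FROM tickets a
LEFT JOIN agents b ON a.agent_id = b.id
LEFT JOIN tickets c ON a.blocked_by = c.id

Result:
title          | agent  | blocked_by    
---------------+--------+---------------
Wrong timezone | Xander | NULL          
Export error   | Xander | Wrong timezone
Broken link    | NULL   | NULL          
Slow page load | Helen  | Wrong timezone
Race condition | Helen  | Slow page load
Stale cache    | Dave   | Wrong timezone
Wrong total    | Chris  | Slow page load


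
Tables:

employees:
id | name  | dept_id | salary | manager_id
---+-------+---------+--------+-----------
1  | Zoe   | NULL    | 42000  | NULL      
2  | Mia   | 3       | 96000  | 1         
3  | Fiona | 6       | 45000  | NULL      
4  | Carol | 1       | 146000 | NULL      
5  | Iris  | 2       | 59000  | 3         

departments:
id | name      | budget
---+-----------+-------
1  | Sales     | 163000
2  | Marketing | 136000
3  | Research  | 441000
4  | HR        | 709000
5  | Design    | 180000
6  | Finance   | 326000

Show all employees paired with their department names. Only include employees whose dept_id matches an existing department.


INNER JOIN keeps only employees rows whose dept_id matches an id in departments. Walk through each employee:
  - employee 1 (Zoe): dept_id=NULL, no match -> dropped
  - employee 2 (Mia): dept_id=3 -> matches Research
  - employee 3 (Fiona): dept_id=6 -> matches Finance
  - employee 4 (Carol): dept_id=1 -> matches Sales
  - employee 5 (Iris): dept_id=2 -> matches Marketing
So 1 of 5 rows is dropped.

SQL:
SELECT a.name, b.name AS department
FROM employees a
INNER JOIN departments b ON a.dept_id = b.id

Result:
name  | department
------+-----------
Mia   | Research  
Fiona | Finance   
Carol | Sales     
Iris  | Marketing 


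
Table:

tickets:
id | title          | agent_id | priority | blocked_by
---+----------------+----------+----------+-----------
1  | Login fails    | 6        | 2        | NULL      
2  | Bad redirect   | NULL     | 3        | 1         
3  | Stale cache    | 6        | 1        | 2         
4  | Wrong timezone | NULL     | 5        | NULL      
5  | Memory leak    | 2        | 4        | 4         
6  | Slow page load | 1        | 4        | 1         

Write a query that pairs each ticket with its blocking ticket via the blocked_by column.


This is a self-join: tickets is joined to a second copy of itself, matching each row's blocked_by to another row's id. Use LEFT JOIN so rows with blocked_by=NULL are kept.
  - ticket 1 (Login fails): blocked_by=NULL -> NULL
  - ticket 2 (Bad redirect): blocked_by=1 -> Login fails
  - ticket 3 (Stale cache): blocked_by=2 -> Bad redirect
  - ticket 4 (Wrong timezone): blocked_by=NULL -> NULL
  - ticket 5 (Memory leak): blocked_by=4 -> Wrong timezone
  - ticket 6 (Slow page load): blocked_by=1 -> Login fails

SQL:
SELECT a.title AS item, b.title AS blocked_by
FROM tickets a
LEFT JOIN tickets b ON a.blocked_by = b.id

Result:
item           | blocked_by    
---------------+---------------
Login fails    | NULL          
Bad redirect   | Login fails   
Stale cache    | Bad redirect  
Wrong timezone | NULL          
Memory leak    | Wrong timezone
Slow page load | Login fails   


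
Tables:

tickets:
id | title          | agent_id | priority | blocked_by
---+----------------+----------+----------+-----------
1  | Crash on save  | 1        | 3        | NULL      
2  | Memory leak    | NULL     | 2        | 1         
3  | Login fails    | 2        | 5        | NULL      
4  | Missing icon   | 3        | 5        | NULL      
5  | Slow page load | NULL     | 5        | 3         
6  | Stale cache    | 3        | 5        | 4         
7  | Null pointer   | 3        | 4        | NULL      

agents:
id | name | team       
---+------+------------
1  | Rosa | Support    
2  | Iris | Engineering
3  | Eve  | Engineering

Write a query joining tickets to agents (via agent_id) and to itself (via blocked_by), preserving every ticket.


Two LEFT JOINs from the same base table tickets: one to agents via agent_id, one to tickets itself via blocked_by. Both are LEFT so every ticket is preserved.
Match against agents:
  - ticket 1 (Crash on save): agent_id=1 -> matches Rosa
  - ticket 2 (Memory leak): agent_id=NULL, no match -> kept with NULL
  - ticket 3 (Login fails): agent_id=2 -> matches Iris
  - ticket 4 (Missing icon): agent_id=3 -> matches Eve
  - ticket 5 (Slow page load): agent_id=NULL, no match -> kept with NULL
  - ticket 6 (Stale cache): agent_id=3 -> matches Eve
  - ticket 7 (Null pointer): agent_id=3 -> matches Eve
Match against tickets (self):
  - ticket 1 (Crash on save): blocked_by=NULL -> NULL
  - ticket 2 (Memory leak): blocked_by=1 -> Crash on save
  - ticket 3 (Login fails): blocked_by=NULL -> NULL
  - ticket 4 (Missing icon): blocked_by=NULL -> NULL
  - ticket 5 (Slow page load): blocked_by=3 -> Login fails
  - ticket 6 (Stale cache): blocked_by=4 -> Missing icon
  - ticket 7 (Null pointer): blocked_by=NULL -> NULL

SQL:
SELECT a.title, b.name AS agent, c.title AS blocked_by
FROM tickets a
LEFT JOIN agents b ON a.agent_id = b.id
LEFT JOIN tickets c ON a.blocked_by = c.id

Result:
title          | agent | blocked_by   
---------------+-------+--------------
Crash on save  | Rosa  | NULL         
Memory leak    | NULL  | Crash on save
Login fails    | Iris  | NULL         
Missing icon   | Eve   | NULL         
Slow page load | NULL  | Login fails  
Stale cache    | Eve   | Missing icon 
Null pointer   | Eve   | NULL         


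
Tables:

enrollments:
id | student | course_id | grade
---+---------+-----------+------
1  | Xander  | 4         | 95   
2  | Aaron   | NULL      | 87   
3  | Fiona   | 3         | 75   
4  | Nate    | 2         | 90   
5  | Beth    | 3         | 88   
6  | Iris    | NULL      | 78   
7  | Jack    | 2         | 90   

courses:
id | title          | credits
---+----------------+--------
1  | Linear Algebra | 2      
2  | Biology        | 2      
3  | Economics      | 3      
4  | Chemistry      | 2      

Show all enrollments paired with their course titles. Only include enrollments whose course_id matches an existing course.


INNER JOIN keeps only enrollments rows whose course_id matches an id in courses. Walk through each enrollment:
  - enrollment 1 (Xander): course_id=4 -> matches Chemistry
  - enrollment 2 (Aaron): course_id=NULL, no match -> dropped
  - enrollment 3 (Fiona): course_id=3 -> matches Economics
  - enrollment 4 (Nate): course_id=2 -> matches Biology
  - enrollment 5 (Beth): course_id=3 -> matches Economics
  - enrollment 6 (Iris): course_id=NULL, no match -> dropped
  - enrollment 7 (Jack): course_id=2 -> matches Biology
So 2 of 7 rows are dropped.

SQL:
SELECT a.student, b.title AS course
FROM enrollments a
INNER JOIN courses b ON a.course_id = b.id

Result:
student | course   
--------+----------
Xander  | Chemistry
Fiona   | Economics
Nate    | Biology  
Beth    | Economics
Jack    | Biology  


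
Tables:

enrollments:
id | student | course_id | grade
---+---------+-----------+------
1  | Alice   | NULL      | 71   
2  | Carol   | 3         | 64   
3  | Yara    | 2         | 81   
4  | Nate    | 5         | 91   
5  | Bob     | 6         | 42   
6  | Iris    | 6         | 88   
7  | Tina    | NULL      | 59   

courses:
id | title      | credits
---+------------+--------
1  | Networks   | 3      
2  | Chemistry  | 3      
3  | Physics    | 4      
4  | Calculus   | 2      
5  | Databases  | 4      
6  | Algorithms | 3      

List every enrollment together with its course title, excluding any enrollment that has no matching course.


INNER JOIN keeps only enrollments rows whose course_id matches an id in courses. Walk through each enrollment:
  - enrollment 1 (Alice): course_id=NULL, no match -> dropped
  - enrollment 2 (Carol): course_id=3 -> matches Physics
  - enrollment 3 (Yara): course_id=2 -> matches Chemistry
  - enrollment 4 (Nate): course_id=5 -> matches Databases
  - enrollment 5 (Bob): course_id=6 -> matches Algorithms
  - enrollment 6 (Iris): course_id=6 -> matches Algorithms
  - enrollment 7 (Tina): course_id=NULL, no match -> dropped
So 2 of 7 rows are dropped.

SQL:
SELECT a.student, b.title AS course
FROM enrollments a
INNER JOIN courses b ON a.course_id = b.id

Result:
student | course    
--------+-----------
Carol   | Physics   
Yara    | Chemistry 
Nate    | Databases 
Bob     | Algorithms
Iris    | Algorithms


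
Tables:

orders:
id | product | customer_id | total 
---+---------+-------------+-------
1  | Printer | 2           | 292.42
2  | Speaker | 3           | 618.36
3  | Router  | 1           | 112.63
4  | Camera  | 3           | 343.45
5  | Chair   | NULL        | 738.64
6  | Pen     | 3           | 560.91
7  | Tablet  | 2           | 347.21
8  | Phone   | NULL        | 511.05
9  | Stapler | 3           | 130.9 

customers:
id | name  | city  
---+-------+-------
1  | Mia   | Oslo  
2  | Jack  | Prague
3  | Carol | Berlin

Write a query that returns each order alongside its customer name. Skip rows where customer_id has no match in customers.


INNER JOIN keeps only orders rows whose customer_id matches an id in customers. Walk through each order:
  - order 1 (Printer): customer_id=2 -> matches Jack
  - order 2 (Speaker): customer_id=3 -> matches Carol
  - order 3 (Router): customer_id=1 -> matches Mia
  - order 4 (Camera): customer_id=3 -> matches Carol
  - order 5 (Chair): customer_id=NULL, no match -> dropped
  - order 6 (Pen): customer_id=3 -> matches Carol
  - order 7 (Tablet): customer_id=2 -> matches Jack
  - order 8 (Phone): customer_id=NULL, no match -> dropped
  - order 9 (Stapler): customer_id=3 -> matches Carol
So 2 of 9 rows are dropped.

SQL:
SELECT a.product, b.name AS customer
FROM orders a
INNER JOIN customers b ON a.customer_id = b.id

Result:
product | customer
--------+---------
Printer | Jack    
Speaker | Carol   
Router  | Mia     
Camera  | Carol   
Pen     | Carol   
Tablet  | Jack    
Stapler | Carol   


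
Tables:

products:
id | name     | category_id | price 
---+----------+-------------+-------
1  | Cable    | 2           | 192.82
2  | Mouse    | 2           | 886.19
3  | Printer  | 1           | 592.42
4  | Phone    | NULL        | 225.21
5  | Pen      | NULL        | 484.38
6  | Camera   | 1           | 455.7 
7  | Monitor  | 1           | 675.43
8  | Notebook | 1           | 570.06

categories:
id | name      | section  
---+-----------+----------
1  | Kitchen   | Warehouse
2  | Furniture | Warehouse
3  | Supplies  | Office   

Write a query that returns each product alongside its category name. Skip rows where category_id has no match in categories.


INNER JOIN keeps only products rows whose category_id matches an id in categories. Walk through each product:
  - product 1 (Cable): category_id=2 -> matches Furniture
  - product 2 (Mouse): category_id=2 -> matches Furniture
  - product 3 (Printer): category_id=1 -> matches Kitchen
  - product 4 (Phone): category_id=NULL, no match -> dropped
  - product 5 (Pen): category_id=NULL, no match -> dropped
  - product 6 (Camera): category_id=1 -> matches Kitchen
  - product 7 (Monitor): category_id=1 -> matches Kitchen
  - product 8 (Notebook): category_id=1 -> matches Kitchen
So 2 of 8 rows are dropped.

SQL:
SELECT a.name, b.name AS category
FROM products a
INNER JOIN categories b ON a.category_id = b.id

Result:
name     | category 
---------+----------
Cable    | Furniture
Mouse    | Furniture
Printer  | Kitchen  
Camera   | Kitchen  
Monitor  | Kitchen  
Notebook | Kitchen  


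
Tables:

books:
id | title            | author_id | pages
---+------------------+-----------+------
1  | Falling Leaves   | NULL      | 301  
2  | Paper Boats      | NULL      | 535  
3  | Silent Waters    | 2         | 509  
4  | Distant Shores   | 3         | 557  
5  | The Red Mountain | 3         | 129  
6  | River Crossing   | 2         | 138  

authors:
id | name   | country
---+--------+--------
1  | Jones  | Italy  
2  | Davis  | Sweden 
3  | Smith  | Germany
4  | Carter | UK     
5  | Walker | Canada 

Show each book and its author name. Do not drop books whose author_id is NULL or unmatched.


LEFT JOIN keeps every row from books (the left table); where author_id has no match in authors, the author columns become NULL. Walk through each book:
  - book 1 (Falling Leaves): author_id=NULL, no match -> kept with NULL
  - book 2 (Paper Boats): author_id=NULL, no match -> kept with NULL
  - book 3 (Silent Waters): author_id=2 -> matches Davis
  - book 4 (Distant Shores): author_id=3 -> matches Smith
  - book 5 (The Red Mountain): author_id=3 -> matches Smith
  - book 6 (River Crossing): author_id=2 -> matches Davis
All 6 rows appear; 2 have NULL author.

SQL:
SELECT a.title, b.name AS author
FROM books a
LEFT JOIN authors b ON a.author_id = b.id

Result:
title            | author
-----------------+-------
Falling Leaves   | NULL  
Paper Boats      | NULL  
Silent Waters    | Davis 
Distant Shores   | Smith 
The Red Mountain | Smith 
River Crossing   | Davis 
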